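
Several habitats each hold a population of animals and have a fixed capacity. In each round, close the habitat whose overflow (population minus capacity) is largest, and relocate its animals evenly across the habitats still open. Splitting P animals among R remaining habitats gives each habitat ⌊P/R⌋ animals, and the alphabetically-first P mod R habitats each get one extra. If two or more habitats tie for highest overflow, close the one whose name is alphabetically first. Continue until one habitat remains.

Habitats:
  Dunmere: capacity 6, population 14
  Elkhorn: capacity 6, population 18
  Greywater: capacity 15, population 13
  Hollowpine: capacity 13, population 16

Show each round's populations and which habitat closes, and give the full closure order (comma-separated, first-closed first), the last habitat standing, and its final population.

Closure order: Elkhorn, Dunmere, Hollowpine
Last habitat: Greywater with 61 animals

Round 1: Dunmere=14 Elkhorn=18 Greywater=13 Hollowpine=16 → close Elkhorn (overflow 12)
  18÷3 = 6 each, +1 to first 0
Round 2: Dunmere=20 Greywater=19 Hollowpine=22 → close Dunmere (overflow 14)
  20÷2 = 10 each, +1 to first 0
Round 3: Greywater=29 Hollowpine=32 → close Hollowpine (overflow 19)
  32÷1 = 32 each, +1 to first 0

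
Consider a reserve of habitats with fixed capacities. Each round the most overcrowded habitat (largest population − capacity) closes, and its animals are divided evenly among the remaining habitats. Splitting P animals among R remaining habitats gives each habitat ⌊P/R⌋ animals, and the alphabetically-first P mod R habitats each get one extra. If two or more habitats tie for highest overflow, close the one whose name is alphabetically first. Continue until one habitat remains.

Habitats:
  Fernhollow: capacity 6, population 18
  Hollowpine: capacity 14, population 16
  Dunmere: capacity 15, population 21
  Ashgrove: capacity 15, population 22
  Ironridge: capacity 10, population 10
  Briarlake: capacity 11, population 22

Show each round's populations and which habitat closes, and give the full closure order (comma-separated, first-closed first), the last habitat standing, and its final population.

Round 1: Ashgrove=22 Briarlake=22 Dunmere=21 Fernhollow=18 Hollowpine=16 Ironridge=10 → close Fernhollow (overflow 12)
  18÷5 = 3 each, +1 to first 3
Round 2: Ashgrove=26 Briarlake=26 Dunmere=25 Hollowpine=19 Ironridge=13 → close Briarlake (overflow 15)
  26÷4 = 6 each, +1 to first 2
Round 3: Ashgrove=33 Dunmere=32 Hollowpine=25 Ironridge=19 → close Ashgrove (overflow 18)
  33÷3 = 11 each, +1 to first 0
Round 4: Dunmere=43 Hollowpine=36 Ironridge=30 → close Dunmere (overflow 28)
  43÷2 = 21 each, +1 to first 1
Round 5: Hollowpine=58 Ironridge=51 → close Hollowpine (overflow 44)
  58÷1 = 58 each, +1 to first 0

Closure order: Fernhollow, Briarlake, Ashgrove, Dunmere, Hollowpine
Last habitat: Ironridge with 109 animals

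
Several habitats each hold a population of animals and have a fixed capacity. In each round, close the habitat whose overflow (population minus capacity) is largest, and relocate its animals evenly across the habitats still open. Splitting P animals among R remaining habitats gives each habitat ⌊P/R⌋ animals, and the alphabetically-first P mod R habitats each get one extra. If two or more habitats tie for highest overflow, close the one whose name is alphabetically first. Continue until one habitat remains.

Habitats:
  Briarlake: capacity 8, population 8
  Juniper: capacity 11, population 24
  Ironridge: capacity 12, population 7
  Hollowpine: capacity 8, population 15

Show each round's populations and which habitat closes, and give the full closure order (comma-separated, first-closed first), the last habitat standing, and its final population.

Round 1: Briarlake=8 Hollowpine=15 Ironridge=7 Juniper=24 → close Juniper (overflow 13)
  24÷3 = 8 each, +1 to first 0
Round 2: Briarlake=16 Hollowpine=23 Ironridge=15 → close Hollowpine (overflow 15)
  23÷2 = 11 each, +1 to first 1
Round 3: Briarlake=28 Ironridge=26 → close Briarlake (overflow 20)
  28÷1 = 28 each, +1 to first 0

Closure order: Juniper, Hollowpine, Briarlake
Last habitat: Ironridge with 54 animals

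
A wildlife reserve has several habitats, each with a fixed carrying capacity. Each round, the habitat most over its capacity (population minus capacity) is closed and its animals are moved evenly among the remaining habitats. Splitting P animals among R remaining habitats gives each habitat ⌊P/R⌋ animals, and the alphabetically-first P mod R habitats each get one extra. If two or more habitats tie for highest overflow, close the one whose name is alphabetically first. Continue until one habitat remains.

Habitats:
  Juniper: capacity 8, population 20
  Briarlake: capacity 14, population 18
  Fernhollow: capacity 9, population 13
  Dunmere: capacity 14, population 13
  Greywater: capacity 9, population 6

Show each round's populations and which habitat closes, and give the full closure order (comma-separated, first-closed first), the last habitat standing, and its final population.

Round 1: Briarlake=18 Dunmere=13 Fernhollow=13 Greywater=6 Juniper=20 → close Juniper (overflow 12)
  20÷4 = 5 each, +1 to first 0
Round 2: Briarlake=23 Dunmere=18 Fernhollow=18 Greywater=11 → close Briarlake (overflow 9)
  23÷3 = 7 each, +1 to first 2
Round 3: Dunmere=26 Fernhollow=26 Greywater=18 → close Fernhollow (overflow 17)
  26÷2 = 13 each, +1 to first 0
Round 4: Dunmere=39 Greywater=31 → close Dunmere (overflow 25)
  39÷1 = 39 each, +1 to first 0

Closure order: Juniper, Briarlake, Fernhollow, Dunmere
Last habitat: Greywater with 70 animals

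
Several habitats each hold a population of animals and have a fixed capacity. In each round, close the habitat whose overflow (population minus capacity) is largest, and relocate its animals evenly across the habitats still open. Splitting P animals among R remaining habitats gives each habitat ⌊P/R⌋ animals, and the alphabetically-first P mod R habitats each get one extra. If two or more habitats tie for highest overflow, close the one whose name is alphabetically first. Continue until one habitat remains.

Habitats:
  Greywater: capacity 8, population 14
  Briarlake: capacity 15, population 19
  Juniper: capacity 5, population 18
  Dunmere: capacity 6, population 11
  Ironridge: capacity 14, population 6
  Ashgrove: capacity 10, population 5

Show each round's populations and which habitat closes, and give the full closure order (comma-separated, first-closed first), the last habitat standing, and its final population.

Round 1: Ashgrove=5 Briarlake=19 Dunmere=11 Greywater=14 Ironridge=6 Juniper=18 → close Juniper (overflow 13)
  18÷5 = 3 each, +1 to first 3
Round 2: Ashgrove=9 Briarlake=23 Dunmere=15 Greywater=17 Ironridge=9 → close Dunmere (overflow 9)
  15÷4 = 3 each, +1 to first 3
Round 3: Ashgrove=13 Briarlake=27 Greywater=21 Ironridge=12 → close Greywater (overflow 13)
  21÷3 = 7 each, +1 to first 0
Round 4: Ashgrove=20 Briarlake=34 Ironridge=19 → close Briarlake (overflow 19)
  34÷2 = 17 each, +1 to first 0
Round 5: Ashgrove=37 Ironridge=36 → close Ashgrove (overflow 27)
  37÷1 = 37 each, +1 to first 0

Closure order: Juniper, Dunmere, Greywater, Briarlake, Ashgrove
Last habitat: Ironridge with 73 animals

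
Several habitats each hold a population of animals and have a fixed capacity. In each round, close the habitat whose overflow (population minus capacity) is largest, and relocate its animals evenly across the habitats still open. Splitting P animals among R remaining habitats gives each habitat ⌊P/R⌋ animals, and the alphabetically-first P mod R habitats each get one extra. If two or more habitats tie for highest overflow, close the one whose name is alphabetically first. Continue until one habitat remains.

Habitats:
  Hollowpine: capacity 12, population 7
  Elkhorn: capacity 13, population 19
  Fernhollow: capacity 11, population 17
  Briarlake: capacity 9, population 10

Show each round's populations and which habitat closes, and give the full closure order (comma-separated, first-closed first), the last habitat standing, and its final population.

Closure order: Elkhorn, Fernhollow, Briarlake
Last habitat: Hollowpine with 53 animals

Round 1: Briarlake=10 Elkhorn=19 Fernhollow=17 Hollowpine=7 → close Elkhorn (overflow 6)
  19÷3 = 6 each, +1 to first 1
Round 2: Briarlake=17 Fernhollow=23 Hollowpine=13 → close Fernhollow (overflow 12)
  23÷2 = 11 each, +1 to first 1
Round 3: Briarlake=29 Hollowpine=24 → close Briarlake (overflow 20)
  29÷1 = 29 each, +1 to first 0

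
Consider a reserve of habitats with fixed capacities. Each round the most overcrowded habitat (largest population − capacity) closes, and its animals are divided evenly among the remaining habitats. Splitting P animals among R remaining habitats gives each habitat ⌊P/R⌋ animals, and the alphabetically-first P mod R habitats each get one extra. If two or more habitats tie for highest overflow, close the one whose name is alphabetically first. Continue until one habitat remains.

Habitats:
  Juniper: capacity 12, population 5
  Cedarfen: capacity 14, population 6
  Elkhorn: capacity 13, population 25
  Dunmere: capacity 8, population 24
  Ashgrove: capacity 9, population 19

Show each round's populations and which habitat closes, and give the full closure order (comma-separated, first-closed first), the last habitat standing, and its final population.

Closure order: Dunmere, Elkhorn, Ashgrove, Juniper
Last habitat: Cedarfen with 79 animals

Round 1: Ashgrove=19 Cedarfen=6 Dunmere=24 Elkhorn=25 Juniper=5 → close Dunmere (overflow 16)
  24÷4 = 6 each, +1 to first 0
Round 2: Ashgrove=25 Cedarfen=12 Elkhorn=31 Juniper=11 → close Elkhorn (overflow 18)
  31÷3 = 10 each, +1 to first 1
Round 3: Ashgrove=36 Cedarfen=22 Juniper=21 → close Ashgrove (overflow 27)
  36÷2 = 18 each, +1 to first 0
Round 4: Cedarfen=40 Juniper=39 → close Juniper (overflow 27)
  39÷1 = 39 each, +1 to first 0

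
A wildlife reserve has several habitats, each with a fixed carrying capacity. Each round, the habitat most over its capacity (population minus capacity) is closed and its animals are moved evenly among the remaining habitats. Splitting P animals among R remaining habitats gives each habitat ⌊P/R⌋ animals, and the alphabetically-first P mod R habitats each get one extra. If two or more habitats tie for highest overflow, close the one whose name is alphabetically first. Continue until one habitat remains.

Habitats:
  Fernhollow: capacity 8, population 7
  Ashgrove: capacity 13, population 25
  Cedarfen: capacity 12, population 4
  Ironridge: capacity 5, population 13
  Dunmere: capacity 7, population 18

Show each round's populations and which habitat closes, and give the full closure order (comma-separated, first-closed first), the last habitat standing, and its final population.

Closure order: Ashgrove, Dunmere, Ironridge, Fernhollow
Last habitat: Cedarfen with 67 animals

Round 1: Ashgrove=25 Cedarfen=4 Dunmere=18 Fernhollow=7 Ironridge=13 → close Ashgrove (overflow 12)
  25÷4 = 6 each, +1 to first 1
Round 2: Cedarfen=11 Dunmere=24 Fernhollow=13 Ironridge=19 → close Dunmere (overflow 17)
  24÷3 = 8 each, +1 to first 0
Round 3: Cedarfen=19 Fernhollow=21 Ironridge=27 → close Ironridge (overflow 22)
  27÷2 = 13 each, +1 to first 1
Round 4: Cedarfen=33 Fernhollow=34 → close Fernhollow (overflow 26)
  34÷1 = 34 each, +1 to first 0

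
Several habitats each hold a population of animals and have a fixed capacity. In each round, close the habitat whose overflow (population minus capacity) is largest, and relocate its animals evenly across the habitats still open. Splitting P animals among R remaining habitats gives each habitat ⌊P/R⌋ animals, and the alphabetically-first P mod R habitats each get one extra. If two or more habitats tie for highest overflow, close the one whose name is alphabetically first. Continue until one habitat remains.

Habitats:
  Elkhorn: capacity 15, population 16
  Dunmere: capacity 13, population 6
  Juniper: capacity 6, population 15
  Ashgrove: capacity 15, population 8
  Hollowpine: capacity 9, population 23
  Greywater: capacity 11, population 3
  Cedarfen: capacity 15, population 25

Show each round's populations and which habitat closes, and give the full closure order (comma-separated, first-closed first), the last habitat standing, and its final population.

Round 1: Ashgrove=8 Cedarfen=25 Dunmere=6 Elkhorn=16 Greywater=3 Hollowpine=23 Juniper=15 → close Hollowpine (overflow 14)
  23÷6 = 3 each, +1 to first 5
Round 2: Ashgrove=12 Cedarfen=29 Dunmere=10 Elkhorn=20 Greywater=7 Juniper=18 → close Cedarfen (overflow 14)
  29÷5 = 5 each, +1 to first 4
Round 3: Ashgrove=18 Dunmere=16 Elkhorn=26 Greywater=13 Juniper=23 → close Juniper (overflow 17)
  23÷4 = 5 each, +1 to first 3
Round 4: Ashgrove=24 Dunmere=22 Elkhorn=32 Greywater=18 → close Elkhorn (overflow 17)
  32÷3 = 10 each, +1 to first 2
Round 5: Ashgrove=35 Dunmere=33 Greywater=28 → close Ashgrove (overflow 20)
  35÷2 = 17 each, +1 to first 1
Round 6: Dunmere=51 Greywater=45 → close Dunmere (overflow 38)
  51÷1 = 51 each, +1 to first 0

Closure order: Hollowpine, Cedarfen, Juniper, Elkhorn, Ashgrove, Dunmere
Last habitat: Greywater with 96 animals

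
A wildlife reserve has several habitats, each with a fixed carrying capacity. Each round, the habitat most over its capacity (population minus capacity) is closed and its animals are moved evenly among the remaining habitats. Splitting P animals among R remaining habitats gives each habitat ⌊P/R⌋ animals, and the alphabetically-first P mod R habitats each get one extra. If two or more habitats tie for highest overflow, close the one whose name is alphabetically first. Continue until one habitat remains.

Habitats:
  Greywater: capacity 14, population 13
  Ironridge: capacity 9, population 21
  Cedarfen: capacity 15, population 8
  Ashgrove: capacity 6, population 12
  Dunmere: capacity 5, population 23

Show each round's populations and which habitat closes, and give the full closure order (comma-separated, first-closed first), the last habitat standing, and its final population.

Round 1: Ashgrove=12 Cedarfen=8 Dunmere=23 Greywater=13 Ironridge=21 → close Dunmere (overflow 18)
  23÷4 = 5 each, +1 to first 3
Round 2: Ashgrove=18 Cedarfen=14 Greywater=19 Ironridge=26 → close Ironridge (overflow 17)
  26÷3 = 8 each, +1 to first 2
Round 3: Ashgrove=27 Cedarfen=23 Greywater=27 → close Ashgrove (overflow 21)
  27÷2 = 13 each, +1 to first 1
Round 4: Cedarfen=37 Greywater=40 → close Greywater (overflow 26)
  40÷1 = 40 each, +1 to first 0

Closure order: Dunmere, Ironridge, Ashgrove, Greywater
Last habitat: Cedarfen with 77 animals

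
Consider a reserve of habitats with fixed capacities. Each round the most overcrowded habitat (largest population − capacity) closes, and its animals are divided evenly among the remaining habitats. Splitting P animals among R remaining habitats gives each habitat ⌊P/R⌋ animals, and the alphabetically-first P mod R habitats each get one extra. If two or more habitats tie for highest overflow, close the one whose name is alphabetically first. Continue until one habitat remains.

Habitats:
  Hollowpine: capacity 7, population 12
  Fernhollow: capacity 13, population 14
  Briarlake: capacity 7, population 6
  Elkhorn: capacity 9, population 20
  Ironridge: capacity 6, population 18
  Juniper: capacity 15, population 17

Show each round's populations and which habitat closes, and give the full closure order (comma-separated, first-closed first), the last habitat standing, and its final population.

Closure order: Ironridge, Elkhorn, Hollowpine, Fernhollow, Juniper
Last habitat: Briarlake with 87 animals

Round 1: Briarlake=6 Elkhorn=20 Fernhollow=14 Hollowpine=12 Ironridge=18 Juniper=17 → close Ironridge (overflow 12)
  18÷5 = 3 each, +1 to first 3
Round 2: Briarlake=10 Elkhorn=24 Fernhollow=18 Hollowpine=15 Juniper=20 → close Elkhorn (overflow 15)
  24÷4 = 6 each, +1 to first 0
Round 3: Briarlake=16 Fernhollow=24 Hollowpine=21 Juniper=26 → close Hollowpine (overflow 14)
  21÷3 = 7 each, +1 to first 0
Round 4: Briarlake=23 Fernhollow=31 Juniper=33 → close Fernhollow (overflow 18)
  31÷2 = 15 each, +1 to first 1
Round 5: Briarlake=39 Juniper=48 → close Juniper (overflow 33)
  48÷1 = 48 each, +1 to first 0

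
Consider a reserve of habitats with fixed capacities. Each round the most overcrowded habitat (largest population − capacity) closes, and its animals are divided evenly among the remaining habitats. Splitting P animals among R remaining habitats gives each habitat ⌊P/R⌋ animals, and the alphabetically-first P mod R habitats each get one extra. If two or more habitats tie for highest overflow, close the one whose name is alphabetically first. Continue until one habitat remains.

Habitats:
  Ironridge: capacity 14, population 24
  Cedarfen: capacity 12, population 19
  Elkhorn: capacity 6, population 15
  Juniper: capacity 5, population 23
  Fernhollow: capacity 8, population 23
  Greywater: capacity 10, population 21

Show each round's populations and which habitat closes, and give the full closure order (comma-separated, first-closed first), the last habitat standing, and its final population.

Closure order: Juniper, Fernhollow, Greywater, Elkhorn, Ironridge
Last habitat: Cedarfen with 125 animals

Round 1: Cedarfen=19 Elkhorn=15 Fernhollow=23 Greywater=21 Ironridge=24 Juniper=23 → close Juniper (overflow 18)
  23÷5 = 4 each, +1 to first 3
Round 2: Cedarfen=24 Elkhorn=20 Fernhollow=28 Greywater=25 Ironridge=28 → close Fernhollow (overflow 20)
  28÷4 = 7 each, +1 to first 0
Round 3: Cedarfen=31 Elkhorn=27 Greywater=32 Ironridge=35 → close Greywater (overflow 22)
  32÷3 = 10 each, +1 to first 2
Round 4: Cedarfen=42 Elkhorn=38 Ironridge=45 → close Elkhorn (overflow 32)
  38÷2 = 19 each, +1 to first 0
Round 5: Cedarfen=61 Ironridge=64 → close Ironridge (overflow 50)
  64÷1 = 64 each, +1 to first 0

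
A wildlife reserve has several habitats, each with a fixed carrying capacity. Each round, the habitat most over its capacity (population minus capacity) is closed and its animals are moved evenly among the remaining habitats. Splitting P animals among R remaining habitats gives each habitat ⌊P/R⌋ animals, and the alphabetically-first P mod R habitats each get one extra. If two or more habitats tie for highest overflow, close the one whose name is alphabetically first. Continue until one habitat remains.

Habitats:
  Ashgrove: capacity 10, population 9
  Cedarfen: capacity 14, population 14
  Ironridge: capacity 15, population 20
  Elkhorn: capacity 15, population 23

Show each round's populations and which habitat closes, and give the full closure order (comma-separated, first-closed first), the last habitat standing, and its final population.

Round 1: Ashgrove=9 Cedarfen=14 Elkhorn=23 Ironridge=20 → close Elkhorn (overflow 8)
  23÷3 = 7 each, +1 to first 2
Round 2: Ashgrove=17 Cedarfen=22 Ironridge=27 → close Ironridge (overflow 12)
  27÷2 = 13 each, +1 to first 1
Round 3: Ashgrove=31 Cedarfen=35 → close Ashgrove (overflow 21)
  31÷1 = 31 each, +1 to first 0

Closure order: Elkhorn, Ironridge, Ashgrove
Last habitat: Cedarfen with 66 animals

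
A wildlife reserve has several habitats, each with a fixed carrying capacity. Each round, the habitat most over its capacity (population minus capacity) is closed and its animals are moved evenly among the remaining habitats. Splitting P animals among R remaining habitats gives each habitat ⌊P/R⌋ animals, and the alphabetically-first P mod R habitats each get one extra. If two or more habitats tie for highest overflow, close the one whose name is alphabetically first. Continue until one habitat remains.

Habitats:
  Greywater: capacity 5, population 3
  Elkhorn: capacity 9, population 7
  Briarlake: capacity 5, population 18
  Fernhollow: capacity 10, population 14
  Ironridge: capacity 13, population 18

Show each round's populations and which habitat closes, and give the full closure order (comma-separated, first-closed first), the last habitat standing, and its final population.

Round 1: Briarlake=18 Elkhorn=7 Fernhollow=14 Greywater=3 Ironridge=18 → close Briarlake (overflow 13)
  18÷4 = 4 each, +1 to first 2
Round 2: Elkhorn=12 Fernhollow=19 Greywater=7 Ironridge=22 → close Fernhollow (overflow 9)
  19÷3 = 6 each, +1 to first 1
Round 3: Elkhorn=19 Greywater=13 Ironridge=28 → close Ironridge (overflow 15)
  28÷2 = 14 each, +1 to first 0
Round 4: Elkhorn=33 Greywater=27 → close Elkhorn (overflow 24)
  33÷1 = 33 each, +1 to first 0

Closure order: Briarlake, Fernhollow, Ironridge, Elkhorn
Last habitat: Greywater with 60 animals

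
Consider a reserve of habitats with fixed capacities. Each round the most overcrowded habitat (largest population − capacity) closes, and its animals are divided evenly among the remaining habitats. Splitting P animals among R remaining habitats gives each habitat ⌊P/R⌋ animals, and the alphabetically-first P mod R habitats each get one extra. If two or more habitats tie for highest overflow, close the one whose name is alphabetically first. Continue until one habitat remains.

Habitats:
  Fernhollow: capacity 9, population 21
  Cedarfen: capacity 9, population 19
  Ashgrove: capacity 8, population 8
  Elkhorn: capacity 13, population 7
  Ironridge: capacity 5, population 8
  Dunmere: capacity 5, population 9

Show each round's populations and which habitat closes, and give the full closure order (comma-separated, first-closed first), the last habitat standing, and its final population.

Closure order: Fernhollow, Cedarfen, Dunmere, Ashgrove, Ironridge
Last habitat: Elkhorn with 72 animals

Round 1: Ashgrove=8 Cedarfen=19 Dunmere=9 Elkhorn=7 Fernhollow=21 Ironridge=8 → close Fernhollow (overflow 12)
  21÷5 = 4 each, +1 to first 1
Round 2: Ashgrove=13 Cedarfen=23 Dunmere=13 Elkhorn=11 Ironridge=12 → close Cedarfen (overflow 14)
  23÷4 = 5 each, +1 to first 3
Round 3: Ashgrove=19 Dunmere=19 Elkhorn=17 Ironridge=17 → close Dunmere (overflow 14)
  19÷3 = 6 each, +1 to first 1
Round 4: Ashgrove=26 Elkhorn=23 Ironridge=23 → close Ashgrove (overflow 18)
  26÷2 = 13 each, +1 to first 0
Round 5: Elkhorn=36 Ironridge=36 → close Ironridge (overflow 31)
  36÷1 = 36 each, +1 to first 0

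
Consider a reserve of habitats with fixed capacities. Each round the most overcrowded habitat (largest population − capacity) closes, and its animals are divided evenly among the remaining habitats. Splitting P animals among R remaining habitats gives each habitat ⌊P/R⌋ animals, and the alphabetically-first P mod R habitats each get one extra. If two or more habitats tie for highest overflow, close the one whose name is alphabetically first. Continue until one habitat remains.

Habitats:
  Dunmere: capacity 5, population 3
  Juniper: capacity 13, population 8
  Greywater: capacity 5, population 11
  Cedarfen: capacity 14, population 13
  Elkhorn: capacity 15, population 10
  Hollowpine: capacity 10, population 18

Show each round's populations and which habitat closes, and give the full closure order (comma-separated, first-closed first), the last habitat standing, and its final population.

Round 1: Cedarfen=13 Dunmere=3 Elkhorn=10 Greywater=11 Hollowpine=18 Juniper=8 → close Hollowpine (overflow 8)
  18÷5 = 3 each, +1 to first 3
Round 2: Cedarfen=17 Dunmere=7 Elkhorn=14 Greywater=14 Juniper=11 → close Greywater (overflow 9)
  14÷4 = 3 each, +1 to first 2
Round 3: Cedarfen=21 Dunmere=11 Elkhorn=17 Juniper=14 → close Cedarfen (overflow 7)
  21÷3 = 7 each, +1 to first 0
Round 4: Dunmere=18 Elkhorn=24 Juniper=21 → close Dunmere (overflow 13)
  18÷2 = 9 each, +1 to first 0
Round 5: Elkhorn=33 Juniper=30 → close Elkhorn (overflow 18)
  33÷1 = 33 each, +1 to first 0

Closure order: Hollowpine, Greywater, Cedarfen, Dunmere, Elkhorn
Last habitat: Juniper with 63 animals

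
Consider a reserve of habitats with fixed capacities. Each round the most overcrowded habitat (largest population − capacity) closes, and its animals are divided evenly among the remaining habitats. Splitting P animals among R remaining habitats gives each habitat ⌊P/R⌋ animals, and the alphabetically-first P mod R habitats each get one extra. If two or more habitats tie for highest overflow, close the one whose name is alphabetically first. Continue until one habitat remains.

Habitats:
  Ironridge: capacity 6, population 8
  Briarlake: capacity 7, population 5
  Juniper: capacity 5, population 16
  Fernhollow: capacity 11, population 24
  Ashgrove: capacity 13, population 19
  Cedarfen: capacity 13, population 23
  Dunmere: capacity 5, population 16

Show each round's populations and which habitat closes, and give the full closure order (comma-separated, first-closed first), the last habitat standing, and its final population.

Round 1: Ashgrove=19 Briarlake=5 Cedarfen=23 Dunmere=16 Fernhollow=24 Ironridge=8 Juniper=16 → close Fernhollow (overflow 13)
  24÷6 = 4 each, +1 to first 0
Round 2: Ashgrove=23 Briarlake=9 Cedarfen=27 Dunmere=20 Ironridge=12 Juniper=20 → close Dunmere (overflow 15)
  20÷5 = 4 each, +1 to first 0
Round 3: Ashgrove=27 Briarlake=13 Cedarfen=31 Ironridge=16 Juniper=24 → close Juniper (overflow 19)
  24÷4 = 6 each, +1 to first 0
Round 4: Ashgrove=33 Briarlake=19 Cedarfen=37 Ironridge=22 → close Cedarfen (overflow 24)
  37÷3 = 12 each, +1 to first 1
Round 5: Ashgrove=46 Briarlake=31 Ironridge=34 → close Ashgrove (overflow 33)
  46÷2 = 23 each, +1 to first 0
Round 6: Briarlake=54 Ironridge=57 → close Ironridge (overflow 51)
  57÷1 = 57 each, +1 to first 0

Closure order: Fernhollow, Dunmere, Juniper, Cedarfen, Ashgrove, Ironridge
Last habitat: Briarlake with 111 animals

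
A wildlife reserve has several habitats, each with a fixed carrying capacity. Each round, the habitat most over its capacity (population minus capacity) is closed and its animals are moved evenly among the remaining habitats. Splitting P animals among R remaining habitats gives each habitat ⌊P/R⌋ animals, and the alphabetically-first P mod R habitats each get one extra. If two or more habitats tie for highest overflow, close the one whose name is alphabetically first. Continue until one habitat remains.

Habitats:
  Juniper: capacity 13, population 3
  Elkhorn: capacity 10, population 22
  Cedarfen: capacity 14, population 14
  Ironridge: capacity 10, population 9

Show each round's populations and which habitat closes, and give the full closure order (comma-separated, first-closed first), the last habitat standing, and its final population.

Closure order: Elkhorn, Cedarfen, Ironridge
Last habitat: Juniper with 48 animals

Round 1: Cedarfen=14 Elkhorn=22 Ironridge=9 Juniper=3 → close Elkhorn (overflow 12)
  22÷3 = 7 each, +1 to first 1
Round 2: Cedarfen=22 Ironridge=16 Juniper=10 → close Cedarfen (overflow 8)
  22÷2 = 11 each, +1 to first 0
Round 3: Ironridge=27 Juniper=21 → close Ironridge (overflow 17)
  27÷1 = 27 each, +1 to first 0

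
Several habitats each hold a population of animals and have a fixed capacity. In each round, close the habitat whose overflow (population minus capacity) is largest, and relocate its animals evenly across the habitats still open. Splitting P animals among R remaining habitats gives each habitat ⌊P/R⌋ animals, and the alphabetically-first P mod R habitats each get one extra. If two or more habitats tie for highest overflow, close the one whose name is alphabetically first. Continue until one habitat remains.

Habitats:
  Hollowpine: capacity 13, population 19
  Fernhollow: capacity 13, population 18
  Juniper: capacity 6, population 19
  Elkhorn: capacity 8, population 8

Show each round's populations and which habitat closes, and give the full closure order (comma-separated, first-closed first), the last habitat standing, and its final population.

Closure order: Juniper, Hollowpine, Fernhollow
Last habitat: Elkhorn with 64 animals

Round 1: Elkhorn=8 Fernhollow=18 Hollowpine=19 Juniper=19 → close Juniper (overflow 13)
  19÷3 = 6 each, +1 to first 1
Round 2: Elkhorn=15 Fernhollow=24 Hollowpine=25 → close Hollowpine (overflow 12)
  25÷2 = 12 each, +1 to first 1
Round 3: Elkhorn=28 Fernhollow=36 → close Fernhollow (overflow 23)
  36÷1 = 36 each, +1 to first 0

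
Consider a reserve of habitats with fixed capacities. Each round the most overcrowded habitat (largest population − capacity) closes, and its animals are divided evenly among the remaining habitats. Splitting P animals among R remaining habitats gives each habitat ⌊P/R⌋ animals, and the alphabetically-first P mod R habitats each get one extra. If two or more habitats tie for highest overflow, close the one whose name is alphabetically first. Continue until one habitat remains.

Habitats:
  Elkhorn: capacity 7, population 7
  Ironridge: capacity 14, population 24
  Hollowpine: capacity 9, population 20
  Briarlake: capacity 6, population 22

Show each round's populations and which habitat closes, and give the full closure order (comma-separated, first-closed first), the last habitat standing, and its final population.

Round 1: Briarlake=22 Elkhorn=7 Hollowpine=20 Ironridge=24 → close Briarlake (overflow 16)
  22÷3 = 7 each, +1 to first 1
Round 2: Elkhorn=15 Hollowpine=27 Ironridge=31 → close Hollowpine (overflow 18)
  27÷2 = 13 each, +1 to first 1
Round 3: Elkhorn=29 Ironridge=44 → close Ironridge (overflow 30)
  44÷1 = 44 each, +1 to first 0

Closure order: Briarlake, Hollowpine, Ironridge
Last habitat: Elkhorn with 73 animals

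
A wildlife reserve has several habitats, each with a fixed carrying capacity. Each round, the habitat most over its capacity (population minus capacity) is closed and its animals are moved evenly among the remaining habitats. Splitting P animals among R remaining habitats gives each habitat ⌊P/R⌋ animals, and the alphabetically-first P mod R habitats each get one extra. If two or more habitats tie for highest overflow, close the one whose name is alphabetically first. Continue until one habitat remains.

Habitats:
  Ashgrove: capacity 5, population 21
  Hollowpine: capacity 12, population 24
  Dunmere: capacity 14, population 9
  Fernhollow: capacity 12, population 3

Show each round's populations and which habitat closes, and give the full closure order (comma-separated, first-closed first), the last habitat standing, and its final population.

Closure order: Ashgrove, Hollowpine, Dunmere
Last habitat: Fernhollow with 57 animals

Round 1: Ashgrove=21 Dunmere=9 Fernhollow=3 Hollowpine=24 → close Ashgrove (overflow 16)
  21÷3 = 7 each, +1 to first 0
Round 2: Dunmere=16 Fernhollow=10 Hollowpine=31 → close Hollowpine (overflow 19)
  31÷2 = 15 each, +1 to first 1
Round 3: Dunmere=32 Fernhollow=25 → close Dunmere (overflow 18)
  32÷1 = 32 each, +1 to first 0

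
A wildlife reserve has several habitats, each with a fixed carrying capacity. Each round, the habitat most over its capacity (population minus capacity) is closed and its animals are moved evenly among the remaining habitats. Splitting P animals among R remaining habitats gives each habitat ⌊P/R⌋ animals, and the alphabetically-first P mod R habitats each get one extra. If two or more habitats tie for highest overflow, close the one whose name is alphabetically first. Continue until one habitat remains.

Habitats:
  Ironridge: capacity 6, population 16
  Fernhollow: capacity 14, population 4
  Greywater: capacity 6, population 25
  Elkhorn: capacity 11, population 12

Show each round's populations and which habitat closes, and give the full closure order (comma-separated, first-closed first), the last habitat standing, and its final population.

Round 1: Elkhorn=12 Fernhollow=4 Greywater=25 Ironridge=16 → close Greywater (overflow 19)
  25÷3 = 8 each, +1 to first 1
Round 2: Elkhorn=21 Fernhollow=12 Ironridge=24 → close Ironridge (overflow 18)
  24÷2 = 12 each, +1 to first 0
Round 3: Elkhorn=33 Fernhollow=24 → close Elkhorn (overflow 22)
  33÷1 = 33 each, +1 to first 0

Closure order: Greywater, Ironridge, Elkhorn
Last habitat: Fernhollow with 57 animals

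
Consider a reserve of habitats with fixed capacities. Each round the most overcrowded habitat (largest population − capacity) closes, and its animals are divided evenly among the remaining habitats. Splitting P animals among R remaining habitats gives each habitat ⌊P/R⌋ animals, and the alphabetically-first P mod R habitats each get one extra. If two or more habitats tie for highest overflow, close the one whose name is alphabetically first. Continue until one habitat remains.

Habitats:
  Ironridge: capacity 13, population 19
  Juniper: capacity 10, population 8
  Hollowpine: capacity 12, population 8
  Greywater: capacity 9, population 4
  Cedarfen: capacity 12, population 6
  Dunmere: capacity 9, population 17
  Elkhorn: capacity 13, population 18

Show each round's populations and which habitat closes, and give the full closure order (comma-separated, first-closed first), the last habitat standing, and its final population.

Round 1: Cedarfen=6 Dunmere=17 Elkhorn=18 Greywater=4 Hollowpine=8 Ironridge=19 Juniper=8 → close Dunmere (overflow 8)
  17÷6 = 2 each, +1 to first 5
Round 2: Cedarfen=9 Elkhorn=21 Greywater=7 Hollowpine=11 Ironridge=22 Juniper=10 → close Ironridge (overflow 9)
  22÷5 = 4 each, +1 to first 2
Round 3: Cedarfen=14 Elkhorn=26 Greywater=11 Hollowpine=15 Juniper=14 → close Elkhorn (overflow 13)
  26÷4 = 6 each, +1 to first 2
Round 4: Cedarfen=21 Greywater=18 Hollowpine=21 Juniper=20 → close Juniper (overflow 10)
  20÷3 = 6 each, +1 to first 2
Round 5: Cedarfen=28 Greywater=25 Hollowpine=27 → close Cedarfen (overflow 16)
  28÷2 = 14 each, +1 to first 0
Round 6: Greywater=39 Hollowpine=41 → close Greywater (overflow 30)
  39÷1 = 39 each, +1 to first 0

Closure order: Dunmere, Ironridge, Elkhorn, Juniper, Cedarfen, Greywater
Last habitat: Hollowpine with 80 animals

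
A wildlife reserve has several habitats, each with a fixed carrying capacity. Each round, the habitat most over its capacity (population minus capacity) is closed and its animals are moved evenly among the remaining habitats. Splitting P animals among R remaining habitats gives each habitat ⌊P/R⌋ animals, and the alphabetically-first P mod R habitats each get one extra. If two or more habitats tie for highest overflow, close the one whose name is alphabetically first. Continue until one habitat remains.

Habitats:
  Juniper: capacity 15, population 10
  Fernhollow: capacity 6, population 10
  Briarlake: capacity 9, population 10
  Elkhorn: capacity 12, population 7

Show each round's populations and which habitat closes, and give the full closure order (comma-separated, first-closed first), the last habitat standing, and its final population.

Closure order: Fernhollow, Briarlake, Elkhorn
Last habitat: Juniper with 37 animals

Round 1: Briarlake=10 Elkhorn=7 Fernhollow=10 Juniper=10 → close Fernhollow (overflow 4)
  10÷3 = 3 each, +1 to first 1
Round 2: Briarlake=14 Elkhorn=10 Juniper=13 → close Briarlake (overflow 5)
  14÷2 = 7 each, +1 to first 0
Round 3: Elkhorn=17 Juniper=20 → close Elkhorn (overflow 5)
  17÷1 = 17 each, +1 to first 0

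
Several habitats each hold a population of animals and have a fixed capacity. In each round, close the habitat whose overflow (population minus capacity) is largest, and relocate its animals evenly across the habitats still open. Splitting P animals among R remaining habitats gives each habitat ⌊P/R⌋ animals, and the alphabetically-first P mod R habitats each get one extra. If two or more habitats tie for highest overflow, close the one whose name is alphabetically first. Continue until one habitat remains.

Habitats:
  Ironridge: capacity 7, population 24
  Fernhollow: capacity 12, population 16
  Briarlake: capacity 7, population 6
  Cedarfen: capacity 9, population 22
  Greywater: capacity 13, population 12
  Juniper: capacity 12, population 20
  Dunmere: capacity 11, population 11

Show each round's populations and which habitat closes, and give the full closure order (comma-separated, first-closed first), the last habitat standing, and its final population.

Round 1: Briarlake=6 Cedarfen=22 Dunmere=11 Fernhollow=16 Greywater=12 Ironridge=24 Juniper=20 → close Ironridge (overflow 17)
  24÷6 = 4 each, +1 to first 0
Round 2: Briarlake=10 Cedarfen=26 Dunmere=15 Fernhollow=20 Greywater=16 Juniper=24 → close Cedarfen (overflow 17)
  26÷5 = 5 each, +1 to first 1
Round 3: Briarlake=16 Dunmere=20 Fernhollow=25 Greywater=21 Juniper=29 → close Juniper (overflow 17)
  29÷4 = 7 each, +1 to first 1
Round 4: Briarlake=24 Dunmere=27 Fernhollow=32 Greywater=28 → close Fernhollow (overflow 20)
  32÷3 = 10 each, +1 to first 2
Round 5: Briarlake=35 Dunmere=38 Greywater=38 → close Briarlake (overflow 28)
  35÷2 = 17 each, +1 to first 1
Round 6: Dunmere=56 Greywater=55 → close Dunmere (overflow 45)
  56÷1 = 56 each, +1 to first 0

Closure order: Ironridge, Cedarfen, Juniper, Fernhollow, Briarlake, Dunmere
Last habitat: Greywater with 111 animals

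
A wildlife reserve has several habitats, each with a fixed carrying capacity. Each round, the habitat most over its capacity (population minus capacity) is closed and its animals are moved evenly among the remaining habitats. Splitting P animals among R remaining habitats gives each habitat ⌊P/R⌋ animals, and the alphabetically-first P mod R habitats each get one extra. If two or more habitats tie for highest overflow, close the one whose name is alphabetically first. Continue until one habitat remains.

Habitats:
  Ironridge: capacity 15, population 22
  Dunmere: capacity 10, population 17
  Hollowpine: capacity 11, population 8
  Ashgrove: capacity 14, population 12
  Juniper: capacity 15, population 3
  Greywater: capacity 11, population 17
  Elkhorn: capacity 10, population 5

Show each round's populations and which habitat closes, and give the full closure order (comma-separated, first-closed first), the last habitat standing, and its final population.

Closure order: Dunmere, Ironridge, Greywater, Ashgrove, Hollowpine, Elkhorn
Last habitat: Juniper with 84 animals

Round 1: Ashgrove=12 Dunmere=17 Elkhorn=5 Greywater=17 Hollowpine=8 Ironridge=22 Juniper=3 → close Dunmere (overflow 7)
  17÷6 = 2 each, +1 to first 5
Round 2: Ashgrove=15 Elkhorn=8 Greywater=20 Hollowpine=11 Ironridge=25 Juniper=5 → close Ironridge (overflow 10)
  25÷5 = 5 each, +1 to first 0
Round 3: Ashgrove=20 Elkhorn=13 Greywater=25 Hollowpine=16 Juniper=10 → close Greywater (overflow 14)
  25÷4 = 6 each, +1 to first 1
Round 4: Ashgrove=27 Elkhorn=19 Hollowpine=22 Juniper=16 → close Ashgrove (overflow 13)
  27÷3 = 9 each, +1 to first 0
Round 5: Elkhorn=28 Hollowpine=31 Juniper=25 → close Hollowpine (overflow 20)
  31÷2 = 15 each, +1 to first 1
Round 6: Elkhorn=44 Juniper=40 → close Elkhorn (overflow 34)
  44÷1 = 44 each, +1 to first 0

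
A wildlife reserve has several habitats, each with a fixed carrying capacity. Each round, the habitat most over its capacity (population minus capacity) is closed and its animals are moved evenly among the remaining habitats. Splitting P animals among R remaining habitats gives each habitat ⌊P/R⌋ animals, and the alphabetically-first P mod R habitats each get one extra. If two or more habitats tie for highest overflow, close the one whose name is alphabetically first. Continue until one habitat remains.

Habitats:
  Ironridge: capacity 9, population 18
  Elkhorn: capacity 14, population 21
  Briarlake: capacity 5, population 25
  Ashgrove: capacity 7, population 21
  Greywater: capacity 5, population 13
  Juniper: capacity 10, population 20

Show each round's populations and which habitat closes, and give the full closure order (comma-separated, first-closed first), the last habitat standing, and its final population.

Round 1: Ashgrove=21 Briarlake=25 Elkhorn=21 Greywater=13 Ironridge=18 Juniper=20 → close Briarlake (overflow 20)
  25÷5 = 5 each, +1 to first 0
Round 2: Ashgrove=26 Elkhorn=26 Greywater=18 Ironridge=23 Juniper=25 → close Ashgrove (overflow 19)
  26÷4 = 6 each, +1 to first 2
Round 3: Elkhorn=33 Greywater=25 Ironridge=29 Juniper=31 → close Juniper (overflow 21)
  31÷3 = 10 each, +1 to first 1
Round 4: Elkhorn=44 Greywater=35 Ironridge=39 → close Elkhorn (overflow 30)
  44÷2 = 22 each, +1 to first 0
Round 5: Greywater=57 Ironridge=61 → close Greywater (overflow 52)
  57÷1 = 57 each, +1 to first 0

Closure order: Briarlake, Ashgrove, Juniper, Elkhorn, Greywater
Last habitat: Ironridge with 118 animals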